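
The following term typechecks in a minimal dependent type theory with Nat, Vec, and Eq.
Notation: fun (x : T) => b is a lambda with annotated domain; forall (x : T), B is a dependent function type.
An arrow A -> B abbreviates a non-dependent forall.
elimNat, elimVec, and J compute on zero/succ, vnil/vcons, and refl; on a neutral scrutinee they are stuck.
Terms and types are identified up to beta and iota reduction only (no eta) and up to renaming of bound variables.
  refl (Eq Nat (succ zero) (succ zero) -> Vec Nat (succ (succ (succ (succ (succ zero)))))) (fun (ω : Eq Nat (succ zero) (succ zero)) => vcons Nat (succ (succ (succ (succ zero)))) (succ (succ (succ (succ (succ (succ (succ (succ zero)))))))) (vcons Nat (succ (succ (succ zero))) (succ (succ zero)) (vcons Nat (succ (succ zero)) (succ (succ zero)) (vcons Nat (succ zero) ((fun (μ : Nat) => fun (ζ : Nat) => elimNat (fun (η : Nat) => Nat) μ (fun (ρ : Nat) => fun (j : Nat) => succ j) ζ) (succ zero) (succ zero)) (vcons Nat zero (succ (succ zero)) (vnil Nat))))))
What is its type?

type:
  Eq (Eq Nat (succ zero) (succ zero) -> Vec Nat (succ (succ (succ (succ (succ zero)))))) (fun (ω : Eq Nat (succ zero) (succ zero)) => vcons Nat (succ (succ (succ (succ zero)))) (succ (succ (succ (succ (succ (succ (succ (succ zero)))))))) (vcons Nat (succ (succ (succ zero))) (succ (succ zero)) (vcons Nat (succ (succ zero)) (succ (succ zero)) (vcons Nat (succ zero) (succ (succ zero)) (vcons Nat zero (succ (succ zero)) (vnil Nat)))))) (fun (μ : Eq Nat (succ zero) (succ zero)) => vcons Nat (succ (succ (succ (succ zero)))) (succ (succ (succ (succ (succ (succ (succ (succ zero)))))))) (vcons Nat (succ (succ (succ zero))) (succ (succ zero)) (vcons Nat (succ (succ zero)) (succ (succ zero)) (vcons Nat (succ zero) (succ (succ zero)) (vcons Nat zero (succ (succ zero)) (vnil Nat))))))


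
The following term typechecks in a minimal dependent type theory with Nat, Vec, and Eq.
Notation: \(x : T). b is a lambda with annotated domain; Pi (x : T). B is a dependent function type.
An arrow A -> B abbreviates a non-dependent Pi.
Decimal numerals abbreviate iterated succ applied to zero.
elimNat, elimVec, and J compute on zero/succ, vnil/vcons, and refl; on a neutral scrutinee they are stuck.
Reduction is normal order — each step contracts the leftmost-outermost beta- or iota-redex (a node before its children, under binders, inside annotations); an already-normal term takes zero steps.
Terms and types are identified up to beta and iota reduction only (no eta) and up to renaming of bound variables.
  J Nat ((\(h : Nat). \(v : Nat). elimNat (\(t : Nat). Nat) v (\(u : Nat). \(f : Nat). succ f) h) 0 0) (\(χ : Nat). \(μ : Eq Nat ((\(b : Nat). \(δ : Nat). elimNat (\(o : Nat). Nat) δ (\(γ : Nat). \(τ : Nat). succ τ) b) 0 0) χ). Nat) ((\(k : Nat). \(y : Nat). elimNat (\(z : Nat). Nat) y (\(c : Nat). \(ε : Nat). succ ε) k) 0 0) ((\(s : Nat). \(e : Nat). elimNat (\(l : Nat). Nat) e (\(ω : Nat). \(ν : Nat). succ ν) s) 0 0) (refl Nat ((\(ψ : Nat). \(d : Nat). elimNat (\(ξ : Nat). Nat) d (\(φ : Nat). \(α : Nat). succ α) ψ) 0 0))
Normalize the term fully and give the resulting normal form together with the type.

reduced normal form:
  0
inferred type:
  Nat


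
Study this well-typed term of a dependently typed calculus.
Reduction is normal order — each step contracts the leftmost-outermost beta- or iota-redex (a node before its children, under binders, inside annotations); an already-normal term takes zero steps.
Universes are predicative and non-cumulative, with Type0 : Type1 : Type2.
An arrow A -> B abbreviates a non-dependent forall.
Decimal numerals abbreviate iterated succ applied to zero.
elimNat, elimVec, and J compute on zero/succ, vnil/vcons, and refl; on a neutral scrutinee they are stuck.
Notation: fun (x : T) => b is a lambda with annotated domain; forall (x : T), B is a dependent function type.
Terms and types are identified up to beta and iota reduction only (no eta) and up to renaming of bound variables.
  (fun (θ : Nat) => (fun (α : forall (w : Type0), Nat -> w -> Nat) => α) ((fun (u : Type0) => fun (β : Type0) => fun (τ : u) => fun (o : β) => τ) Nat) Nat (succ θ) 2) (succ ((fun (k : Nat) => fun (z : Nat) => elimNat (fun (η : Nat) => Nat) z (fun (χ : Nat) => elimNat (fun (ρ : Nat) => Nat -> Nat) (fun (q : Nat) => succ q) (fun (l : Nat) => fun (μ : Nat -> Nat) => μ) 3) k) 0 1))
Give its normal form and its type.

reduced normal form:
  3
inferred type:
  Nat
observation: 9 normal-order steps separate the term from its normal form.


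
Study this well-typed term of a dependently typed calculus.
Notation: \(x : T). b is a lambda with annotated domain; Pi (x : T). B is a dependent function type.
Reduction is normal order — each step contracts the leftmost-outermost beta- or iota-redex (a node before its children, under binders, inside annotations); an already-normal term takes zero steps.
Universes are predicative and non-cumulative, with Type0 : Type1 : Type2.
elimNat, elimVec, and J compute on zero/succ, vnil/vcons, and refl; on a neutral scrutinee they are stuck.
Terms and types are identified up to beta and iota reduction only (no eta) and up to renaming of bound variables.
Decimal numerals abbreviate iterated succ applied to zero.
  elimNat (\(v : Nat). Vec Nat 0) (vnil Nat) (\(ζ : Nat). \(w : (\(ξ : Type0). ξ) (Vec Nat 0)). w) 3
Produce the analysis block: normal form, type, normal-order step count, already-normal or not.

normal form:
  vnil Nat
the term's type:
  Vec Nat 0
normal-order step count: 10
started in normal form: no
first contracted redex: an elimNat iota-redex


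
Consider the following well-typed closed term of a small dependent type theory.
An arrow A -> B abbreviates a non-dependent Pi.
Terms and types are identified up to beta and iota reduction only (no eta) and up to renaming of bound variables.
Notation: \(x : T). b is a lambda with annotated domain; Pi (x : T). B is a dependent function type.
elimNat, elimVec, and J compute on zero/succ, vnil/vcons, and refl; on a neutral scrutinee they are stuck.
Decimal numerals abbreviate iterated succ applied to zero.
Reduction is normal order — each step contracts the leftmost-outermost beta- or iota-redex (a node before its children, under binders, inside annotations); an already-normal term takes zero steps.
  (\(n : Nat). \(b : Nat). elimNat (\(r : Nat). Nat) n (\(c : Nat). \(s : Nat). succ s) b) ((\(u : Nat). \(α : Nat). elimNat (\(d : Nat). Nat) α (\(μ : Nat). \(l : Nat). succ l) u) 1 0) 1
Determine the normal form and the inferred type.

normal form:
  2
inferred type:
  Nat


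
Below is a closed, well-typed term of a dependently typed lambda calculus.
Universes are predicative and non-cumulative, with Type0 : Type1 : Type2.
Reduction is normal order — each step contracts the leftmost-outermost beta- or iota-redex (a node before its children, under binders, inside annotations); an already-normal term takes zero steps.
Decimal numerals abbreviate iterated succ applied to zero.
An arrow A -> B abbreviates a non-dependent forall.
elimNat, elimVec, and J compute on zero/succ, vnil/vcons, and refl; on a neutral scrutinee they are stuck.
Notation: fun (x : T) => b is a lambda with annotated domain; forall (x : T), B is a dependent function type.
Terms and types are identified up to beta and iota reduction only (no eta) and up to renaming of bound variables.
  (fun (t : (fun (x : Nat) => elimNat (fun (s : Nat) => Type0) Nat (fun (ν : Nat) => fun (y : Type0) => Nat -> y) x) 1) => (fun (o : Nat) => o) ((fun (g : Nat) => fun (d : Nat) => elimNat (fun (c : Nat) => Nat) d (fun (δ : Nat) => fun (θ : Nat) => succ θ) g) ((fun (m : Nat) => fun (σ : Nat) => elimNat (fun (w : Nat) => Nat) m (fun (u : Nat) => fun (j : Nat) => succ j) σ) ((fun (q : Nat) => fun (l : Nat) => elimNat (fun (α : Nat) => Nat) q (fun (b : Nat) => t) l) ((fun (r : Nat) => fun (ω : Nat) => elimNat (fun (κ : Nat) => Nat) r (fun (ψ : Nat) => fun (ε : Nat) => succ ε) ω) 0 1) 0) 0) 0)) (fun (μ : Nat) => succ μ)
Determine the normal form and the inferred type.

resulting normal form:
  1
inferred type:
  Nat


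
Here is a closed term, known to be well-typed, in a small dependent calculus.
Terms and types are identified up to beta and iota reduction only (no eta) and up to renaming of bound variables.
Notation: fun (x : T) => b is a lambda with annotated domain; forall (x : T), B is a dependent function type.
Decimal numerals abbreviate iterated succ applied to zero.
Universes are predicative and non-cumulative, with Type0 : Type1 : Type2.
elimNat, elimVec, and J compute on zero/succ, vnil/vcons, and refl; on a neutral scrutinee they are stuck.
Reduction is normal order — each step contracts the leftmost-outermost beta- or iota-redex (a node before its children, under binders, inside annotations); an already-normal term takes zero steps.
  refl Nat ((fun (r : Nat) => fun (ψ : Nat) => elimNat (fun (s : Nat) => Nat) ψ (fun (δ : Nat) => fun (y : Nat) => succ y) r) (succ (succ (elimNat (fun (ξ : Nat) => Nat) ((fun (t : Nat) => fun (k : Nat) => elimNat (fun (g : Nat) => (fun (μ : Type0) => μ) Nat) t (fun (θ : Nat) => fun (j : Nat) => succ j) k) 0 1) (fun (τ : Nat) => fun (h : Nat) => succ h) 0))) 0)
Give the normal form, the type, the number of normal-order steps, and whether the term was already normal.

resulting normal form:
  refl Nat 3
the term's type:
  Eq Nat 3 3
reduction steps (normal order): 19
term was already normal: no
first contracted redex: a beta-redex


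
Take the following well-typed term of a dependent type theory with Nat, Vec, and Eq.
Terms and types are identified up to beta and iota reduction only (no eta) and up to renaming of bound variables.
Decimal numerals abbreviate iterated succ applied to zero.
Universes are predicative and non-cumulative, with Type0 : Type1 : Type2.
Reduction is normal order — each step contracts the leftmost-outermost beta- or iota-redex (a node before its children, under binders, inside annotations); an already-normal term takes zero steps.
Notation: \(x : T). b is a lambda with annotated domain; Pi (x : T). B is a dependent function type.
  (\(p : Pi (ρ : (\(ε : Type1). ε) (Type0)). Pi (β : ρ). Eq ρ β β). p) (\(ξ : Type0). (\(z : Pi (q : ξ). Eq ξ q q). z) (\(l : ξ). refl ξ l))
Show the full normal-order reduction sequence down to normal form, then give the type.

normal-order reduction:
  (\(p : Pi (ρ : (\(ε : Type1). ε) (Type0)). Pi (β : ρ). Eq ρ β β). p) (\(ξ : Type0). (\(z : Pi (q : ξ). Eq ξ q q). z) (\(l : ξ). refl ξ l))
  ~> \(p : Type0). (\(ρ : Pi (ε : p). Eq p ε ε). ρ) (\(β : p). refl p β)
  ~> \(p : Type0). \(ρ : p). refl p ρ
inferred type:
  Pi (p : Type0). Pi (ρ : p). Eq p ρ ρ


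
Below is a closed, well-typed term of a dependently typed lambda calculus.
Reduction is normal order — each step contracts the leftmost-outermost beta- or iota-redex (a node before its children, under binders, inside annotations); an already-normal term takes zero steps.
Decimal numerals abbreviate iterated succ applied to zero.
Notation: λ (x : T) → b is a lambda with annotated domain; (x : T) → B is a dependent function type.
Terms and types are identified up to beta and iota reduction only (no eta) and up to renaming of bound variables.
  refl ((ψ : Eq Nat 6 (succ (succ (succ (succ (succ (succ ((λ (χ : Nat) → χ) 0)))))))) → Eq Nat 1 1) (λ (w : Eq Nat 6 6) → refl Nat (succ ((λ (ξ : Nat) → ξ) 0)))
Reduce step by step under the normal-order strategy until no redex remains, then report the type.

normal-order reduction sequence:
  refl ((ψ : Eq Nat 6 (succ (succ (succ (succ (succ (succ ((λ (χ : Nat) → χ) 0)))))))) → Eq Nat 1 1) (λ (w : Eq Nat 6 6) → refl Nat (succ ((λ (ξ : Nat) → ξ) 0)))
  ~> refl ((ψ : Eq Nat 6 6) → Eq Nat 1 1) (λ (χ : Eq Nat 6 6) → refl Nat (succ ((λ (w : Nat) → w) 0)))
  ~> refl ((ψ : Eq Nat 6 6) → Eq Nat 1 1) (λ (χ : Eq Nat 6 6) → refl Nat 1)
inferred type:
  Eq ((ψ : Eq Nat 6 6) → Eq Nat 1 1) (λ (χ : Eq Nat 6 6) → refl Nat 1) (λ (w : Eq Nat 6 6) → refl Nat 1)


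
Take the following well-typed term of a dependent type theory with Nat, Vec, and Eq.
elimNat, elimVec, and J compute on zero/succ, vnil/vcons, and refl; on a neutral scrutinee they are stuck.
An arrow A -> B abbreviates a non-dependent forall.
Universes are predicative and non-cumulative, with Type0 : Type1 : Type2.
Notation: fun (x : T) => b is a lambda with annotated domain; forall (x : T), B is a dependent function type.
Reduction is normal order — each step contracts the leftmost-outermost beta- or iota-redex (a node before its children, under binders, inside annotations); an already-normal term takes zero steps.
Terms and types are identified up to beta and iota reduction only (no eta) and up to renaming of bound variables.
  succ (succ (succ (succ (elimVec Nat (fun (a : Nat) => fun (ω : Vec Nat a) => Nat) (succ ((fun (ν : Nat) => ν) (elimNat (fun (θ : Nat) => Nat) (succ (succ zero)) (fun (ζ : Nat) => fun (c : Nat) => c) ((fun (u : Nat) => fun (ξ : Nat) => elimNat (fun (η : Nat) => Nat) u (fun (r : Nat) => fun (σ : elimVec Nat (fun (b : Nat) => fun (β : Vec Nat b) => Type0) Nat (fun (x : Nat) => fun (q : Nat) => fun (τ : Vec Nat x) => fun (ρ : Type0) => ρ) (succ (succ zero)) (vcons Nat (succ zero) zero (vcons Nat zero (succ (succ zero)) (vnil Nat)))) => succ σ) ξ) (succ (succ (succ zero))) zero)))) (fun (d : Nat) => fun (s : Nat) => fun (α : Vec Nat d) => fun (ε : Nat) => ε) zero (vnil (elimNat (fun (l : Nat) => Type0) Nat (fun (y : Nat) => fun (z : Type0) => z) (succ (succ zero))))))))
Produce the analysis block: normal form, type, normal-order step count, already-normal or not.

reduced normal form:
  succ (succ (succ (succ (succ (succ (succ zero))))))
type:
  Nat
steps to reach normal form (normal order): 15
already normal: no
first contracted redex: an elimVec iota-redex


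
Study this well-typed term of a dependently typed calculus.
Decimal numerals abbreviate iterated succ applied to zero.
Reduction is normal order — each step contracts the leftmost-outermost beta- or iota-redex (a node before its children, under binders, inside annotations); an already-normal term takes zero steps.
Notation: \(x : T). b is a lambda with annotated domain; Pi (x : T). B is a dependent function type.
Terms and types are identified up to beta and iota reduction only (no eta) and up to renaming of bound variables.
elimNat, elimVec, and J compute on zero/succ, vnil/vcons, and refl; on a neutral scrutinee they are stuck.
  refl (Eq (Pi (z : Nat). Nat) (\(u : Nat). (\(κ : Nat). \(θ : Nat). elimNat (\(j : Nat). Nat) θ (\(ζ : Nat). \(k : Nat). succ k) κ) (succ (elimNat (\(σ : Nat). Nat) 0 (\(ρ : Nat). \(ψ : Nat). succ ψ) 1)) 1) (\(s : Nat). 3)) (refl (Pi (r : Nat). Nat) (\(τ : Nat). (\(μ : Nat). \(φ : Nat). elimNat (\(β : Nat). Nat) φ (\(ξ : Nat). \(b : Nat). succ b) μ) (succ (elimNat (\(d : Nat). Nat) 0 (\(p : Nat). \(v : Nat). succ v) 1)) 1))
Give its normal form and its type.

resulting normal form:
  refl (Eq (Pi (z : Nat). Nat) (\(u : Nat). 3) (\(κ : Nat). 3)) (refl (Pi (θ : Nat). Nat) (\(j : Nat). 3))
type:
  Eq (Eq (Pi (z : Nat). Nat) (\(u : Nat). 3) (\(κ : Nat). 3)) (refl (Pi (θ : Nat). Nat) (\(j : Nat). 3)) (refl (Pi (ζ : Nat). Nat) (\(k : Nat). 3))
observation: reduction starts at a beta-redex, and 26 normal-order steps reach the normal form.


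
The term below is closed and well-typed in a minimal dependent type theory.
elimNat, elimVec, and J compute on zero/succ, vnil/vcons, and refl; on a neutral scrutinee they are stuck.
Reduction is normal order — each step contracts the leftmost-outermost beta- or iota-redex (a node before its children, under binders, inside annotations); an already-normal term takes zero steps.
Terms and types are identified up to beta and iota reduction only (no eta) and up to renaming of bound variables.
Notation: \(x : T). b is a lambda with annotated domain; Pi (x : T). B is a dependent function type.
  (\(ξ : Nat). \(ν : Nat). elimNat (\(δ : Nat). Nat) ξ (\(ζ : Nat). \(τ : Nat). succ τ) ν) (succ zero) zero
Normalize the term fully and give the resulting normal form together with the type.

normal form:
  succ zero
inferred type:
  Nat


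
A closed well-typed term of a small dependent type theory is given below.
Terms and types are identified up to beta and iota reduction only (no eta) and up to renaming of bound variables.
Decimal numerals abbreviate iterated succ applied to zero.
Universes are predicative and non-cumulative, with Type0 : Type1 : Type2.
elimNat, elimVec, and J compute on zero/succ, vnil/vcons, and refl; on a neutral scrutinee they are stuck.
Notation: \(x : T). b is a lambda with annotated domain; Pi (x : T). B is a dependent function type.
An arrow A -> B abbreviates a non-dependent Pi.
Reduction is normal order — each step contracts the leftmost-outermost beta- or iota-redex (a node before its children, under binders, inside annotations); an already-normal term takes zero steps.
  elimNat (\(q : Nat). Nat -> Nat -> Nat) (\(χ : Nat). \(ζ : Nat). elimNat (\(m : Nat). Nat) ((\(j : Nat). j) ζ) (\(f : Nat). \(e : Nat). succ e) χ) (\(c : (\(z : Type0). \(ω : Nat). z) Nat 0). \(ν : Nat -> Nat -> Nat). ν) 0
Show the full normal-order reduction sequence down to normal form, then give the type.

normal-order reduction sequence:
  elimNat (\(q : Nat). Nat -> Nat -> Nat) (\(χ : Nat). \(ζ : Nat). elimNat (\(m : Nat). Nat) ((\(j : Nat). j) ζ) (\(f : Nat). \(e : Nat). succ e) χ) (\(c : (\(z : Type0). \(ω : Nat). z) Nat 0). \(ν : Nat -> Nat -> Nat). ν) 0
  ~> \(q : Nat). \(χ : Nat). elimNat (\(ζ : Nat). Nat) ((\(m : Nat). m) χ) (\(j : Nat). \(f : Nat). succ f) q
  ~> \(q : Nat). \(χ : Nat). elimNat (\(ζ : Nat). Nat) χ (\(m : Nat). \(j : Nat). succ j) q
inferred type:
  Nat -> Nat -> Nat


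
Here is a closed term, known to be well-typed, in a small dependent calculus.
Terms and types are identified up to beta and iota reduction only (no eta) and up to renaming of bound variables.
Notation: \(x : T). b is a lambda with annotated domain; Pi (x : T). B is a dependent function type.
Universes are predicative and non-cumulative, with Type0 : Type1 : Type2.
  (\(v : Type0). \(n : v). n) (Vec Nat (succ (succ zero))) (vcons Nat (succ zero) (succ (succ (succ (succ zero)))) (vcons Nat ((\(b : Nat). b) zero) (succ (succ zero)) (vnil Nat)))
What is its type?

type:
  Vec Nat (succ (succ zero))


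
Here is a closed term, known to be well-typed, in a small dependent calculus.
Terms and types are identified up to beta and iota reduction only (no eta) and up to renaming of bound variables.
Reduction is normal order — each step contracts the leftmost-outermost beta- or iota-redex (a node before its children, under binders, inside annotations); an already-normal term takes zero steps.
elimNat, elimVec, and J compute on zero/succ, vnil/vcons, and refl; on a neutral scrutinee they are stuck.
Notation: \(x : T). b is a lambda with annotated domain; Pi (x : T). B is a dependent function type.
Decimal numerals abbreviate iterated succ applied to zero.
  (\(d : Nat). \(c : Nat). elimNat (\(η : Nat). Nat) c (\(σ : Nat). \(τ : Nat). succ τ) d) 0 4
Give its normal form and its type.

reduced normal form:
  4
type:
  Nat
observation: the leftmost-outermost redex is a beta-redex, and normalization takes 3 steps.


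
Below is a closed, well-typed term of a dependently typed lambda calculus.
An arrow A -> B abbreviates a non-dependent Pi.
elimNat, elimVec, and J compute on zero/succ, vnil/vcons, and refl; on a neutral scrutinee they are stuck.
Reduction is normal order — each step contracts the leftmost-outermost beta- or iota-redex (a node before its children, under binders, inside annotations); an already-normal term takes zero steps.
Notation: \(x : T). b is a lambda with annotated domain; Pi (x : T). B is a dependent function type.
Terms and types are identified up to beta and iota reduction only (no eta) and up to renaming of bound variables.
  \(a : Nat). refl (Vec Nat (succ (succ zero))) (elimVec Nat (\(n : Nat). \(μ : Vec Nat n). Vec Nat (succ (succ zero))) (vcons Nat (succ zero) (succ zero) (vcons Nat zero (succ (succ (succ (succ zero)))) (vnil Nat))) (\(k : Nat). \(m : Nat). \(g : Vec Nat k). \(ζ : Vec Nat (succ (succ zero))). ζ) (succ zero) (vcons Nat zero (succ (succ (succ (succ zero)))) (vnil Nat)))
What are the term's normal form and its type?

normal form:
  \(a : Nat). refl (Vec Nat (succ (succ zero))) (vcons Nat (succ zero) (succ zero) (vcons Nat zero (succ (succ (succ (succ zero)))) (vnil Nat)))
inferred type:
  Nat -> Eq (Vec Nat (succ (succ zero))) (vcons Nat (succ zero) (succ zero) (vcons Nat zero (succ (succ (succ (succ zero)))) (vnil Nat))) (vcons Nat (succ zero) (succ zero) (vcons Nat zero (succ (succ (succ (succ zero)))) (vnil Nat)))
observation: normalization takes exactly 6 steps under the normal-order strategy.


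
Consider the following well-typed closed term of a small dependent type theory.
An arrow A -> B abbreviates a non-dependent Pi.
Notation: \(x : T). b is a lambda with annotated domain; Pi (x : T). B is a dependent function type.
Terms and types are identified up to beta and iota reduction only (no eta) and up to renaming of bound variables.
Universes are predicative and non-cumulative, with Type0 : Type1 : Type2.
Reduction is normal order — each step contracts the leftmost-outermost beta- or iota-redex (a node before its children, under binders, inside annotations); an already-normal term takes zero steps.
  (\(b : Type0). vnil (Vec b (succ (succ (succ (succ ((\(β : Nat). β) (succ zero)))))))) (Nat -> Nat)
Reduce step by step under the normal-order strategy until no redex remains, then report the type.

normal-order reduction:
  (\(b : Type0). vnil (Vec b (succ (succ (succ (succ ((\(β : Nat). β) (succ zero)))))))) (Nat -> Nat)
  ~> vnil (Vec (Nat -> Nat) (succ (succ (succ (succ ((\(b : Nat). b) (succ zero)))))))
  ~> vnil (Vec (Nat -> Nat) (succ (succ (succ (succ (succ zero))))))
inferred type:
  Vec (Vec (Nat -> Nat) (succ (succ (succ (succ (succ zero)))))) zero


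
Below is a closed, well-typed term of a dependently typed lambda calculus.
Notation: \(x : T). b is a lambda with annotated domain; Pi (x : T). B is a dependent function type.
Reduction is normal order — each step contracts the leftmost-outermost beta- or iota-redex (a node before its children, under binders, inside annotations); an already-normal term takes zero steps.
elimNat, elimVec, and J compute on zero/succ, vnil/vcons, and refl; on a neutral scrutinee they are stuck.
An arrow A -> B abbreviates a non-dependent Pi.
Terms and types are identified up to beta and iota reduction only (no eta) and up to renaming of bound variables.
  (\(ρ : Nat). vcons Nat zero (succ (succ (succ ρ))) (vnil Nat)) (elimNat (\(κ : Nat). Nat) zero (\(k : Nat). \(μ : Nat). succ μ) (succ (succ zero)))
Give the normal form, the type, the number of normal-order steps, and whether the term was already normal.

resulting normal form:
  vcons Nat zero (succ (succ (succ (succ (succ zero))))) (vnil Nat)
inferred type:
  Vec Nat (succ zero)
reduction steps (normal order): 8
already normal: no
first redex: a beta-redex


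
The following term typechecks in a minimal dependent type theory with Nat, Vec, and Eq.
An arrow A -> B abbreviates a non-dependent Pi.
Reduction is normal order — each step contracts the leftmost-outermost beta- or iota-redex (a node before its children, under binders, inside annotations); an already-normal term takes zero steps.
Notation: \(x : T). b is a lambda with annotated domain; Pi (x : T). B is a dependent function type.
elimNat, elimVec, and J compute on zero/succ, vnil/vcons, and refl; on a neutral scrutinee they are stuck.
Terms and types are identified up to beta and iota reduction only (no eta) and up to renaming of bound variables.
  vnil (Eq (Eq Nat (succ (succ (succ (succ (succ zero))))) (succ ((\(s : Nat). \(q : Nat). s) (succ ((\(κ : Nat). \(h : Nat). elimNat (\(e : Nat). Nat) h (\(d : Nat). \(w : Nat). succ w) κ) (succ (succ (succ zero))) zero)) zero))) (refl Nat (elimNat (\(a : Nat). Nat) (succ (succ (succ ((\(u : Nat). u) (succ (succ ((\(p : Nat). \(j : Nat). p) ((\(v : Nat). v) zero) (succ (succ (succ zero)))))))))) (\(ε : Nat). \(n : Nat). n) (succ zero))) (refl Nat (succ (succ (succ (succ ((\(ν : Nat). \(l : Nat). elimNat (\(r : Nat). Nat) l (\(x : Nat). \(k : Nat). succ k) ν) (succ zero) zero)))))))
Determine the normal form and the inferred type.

resulting normal form:
  vnil (Eq (Eq Nat (succ (succ (succ (succ (succ zero))))) (succ (succ (succ (succ (succ zero)))))) (refl Nat (succ (succ (succ (succ (succ zero)))))) (refl Nat (succ (succ (succ (succ (succ zero)))))))
type:
  Vec (Eq (Eq Nat (succ (succ (succ (succ (succ zero))))) (succ (succ (succ (succ (succ zero)))))) (refl Nat (succ (succ (succ (succ (succ zero)))))) (refl Nat (succ (succ (succ (succ (succ zero))))))) zero


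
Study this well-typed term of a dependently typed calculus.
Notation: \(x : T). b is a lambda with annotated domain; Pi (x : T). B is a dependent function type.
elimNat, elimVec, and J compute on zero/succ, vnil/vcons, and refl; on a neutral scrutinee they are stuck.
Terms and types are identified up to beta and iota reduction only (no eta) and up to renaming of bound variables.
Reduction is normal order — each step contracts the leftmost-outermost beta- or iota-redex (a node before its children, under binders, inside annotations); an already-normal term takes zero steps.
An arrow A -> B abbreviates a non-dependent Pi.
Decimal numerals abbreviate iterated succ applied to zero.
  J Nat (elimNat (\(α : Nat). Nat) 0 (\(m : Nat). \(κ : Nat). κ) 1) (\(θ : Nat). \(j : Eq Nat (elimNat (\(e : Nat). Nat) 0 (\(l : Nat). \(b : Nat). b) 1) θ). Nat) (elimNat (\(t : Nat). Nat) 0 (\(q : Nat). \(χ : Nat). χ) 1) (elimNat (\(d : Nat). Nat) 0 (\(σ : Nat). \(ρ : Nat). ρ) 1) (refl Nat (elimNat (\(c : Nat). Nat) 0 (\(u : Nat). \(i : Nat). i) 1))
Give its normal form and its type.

reduced normal form:
  0
the term's type:
  Nat
observation: the leftmost-outermost redex is a J iota-redex, and normalization takes 5 steps.


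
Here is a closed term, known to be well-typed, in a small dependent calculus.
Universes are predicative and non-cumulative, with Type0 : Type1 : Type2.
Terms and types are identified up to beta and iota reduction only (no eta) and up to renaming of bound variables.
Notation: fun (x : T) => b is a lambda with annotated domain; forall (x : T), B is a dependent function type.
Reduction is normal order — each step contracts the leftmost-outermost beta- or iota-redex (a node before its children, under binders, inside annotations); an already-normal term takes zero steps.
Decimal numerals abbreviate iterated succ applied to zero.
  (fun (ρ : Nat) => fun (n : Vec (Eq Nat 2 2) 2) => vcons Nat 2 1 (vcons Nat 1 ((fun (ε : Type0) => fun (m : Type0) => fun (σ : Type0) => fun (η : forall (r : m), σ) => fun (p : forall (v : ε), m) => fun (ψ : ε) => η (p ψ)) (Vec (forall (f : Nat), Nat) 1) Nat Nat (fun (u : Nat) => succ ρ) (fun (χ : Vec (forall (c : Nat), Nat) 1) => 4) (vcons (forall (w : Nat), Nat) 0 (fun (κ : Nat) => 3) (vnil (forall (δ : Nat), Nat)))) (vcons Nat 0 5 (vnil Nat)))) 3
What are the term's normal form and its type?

resulting normal form:
  fun (ρ : Vec (Eq Nat 2 2) 2) => vcons Nat 2 1 (vcons Nat 1 4 (vcons Nat 0 5 (vnil Nat)))
inferred type:
  forall (ρ : Vec (Eq Nat 2 2) 2), Vec Nat 3
observation: the leftmost-outermost redex is a beta-redex, and normalization takes 8 steps.


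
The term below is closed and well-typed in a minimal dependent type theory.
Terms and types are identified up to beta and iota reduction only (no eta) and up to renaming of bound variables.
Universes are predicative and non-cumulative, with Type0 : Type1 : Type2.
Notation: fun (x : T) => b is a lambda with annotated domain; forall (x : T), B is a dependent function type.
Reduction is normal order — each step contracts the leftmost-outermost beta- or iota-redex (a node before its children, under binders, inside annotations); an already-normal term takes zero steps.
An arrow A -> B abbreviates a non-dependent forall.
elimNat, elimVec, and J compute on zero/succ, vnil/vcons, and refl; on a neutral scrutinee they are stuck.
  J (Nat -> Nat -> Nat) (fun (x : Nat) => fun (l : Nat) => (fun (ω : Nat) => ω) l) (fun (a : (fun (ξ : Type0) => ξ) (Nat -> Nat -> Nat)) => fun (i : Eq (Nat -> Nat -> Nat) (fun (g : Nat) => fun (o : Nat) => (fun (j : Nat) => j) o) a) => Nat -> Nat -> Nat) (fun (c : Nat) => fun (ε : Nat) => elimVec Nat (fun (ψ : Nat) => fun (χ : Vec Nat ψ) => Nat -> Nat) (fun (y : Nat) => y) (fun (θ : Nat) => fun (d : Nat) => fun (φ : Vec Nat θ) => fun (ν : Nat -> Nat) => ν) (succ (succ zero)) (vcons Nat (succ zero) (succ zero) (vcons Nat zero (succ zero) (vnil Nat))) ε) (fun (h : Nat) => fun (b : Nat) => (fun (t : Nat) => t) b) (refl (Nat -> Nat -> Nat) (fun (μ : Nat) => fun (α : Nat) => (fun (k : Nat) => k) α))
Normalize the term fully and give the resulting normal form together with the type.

resulting normal form:
  fun (x : Nat) => fun (l : Nat) => l
the term's type:
  Nat -> Nat -> Nat


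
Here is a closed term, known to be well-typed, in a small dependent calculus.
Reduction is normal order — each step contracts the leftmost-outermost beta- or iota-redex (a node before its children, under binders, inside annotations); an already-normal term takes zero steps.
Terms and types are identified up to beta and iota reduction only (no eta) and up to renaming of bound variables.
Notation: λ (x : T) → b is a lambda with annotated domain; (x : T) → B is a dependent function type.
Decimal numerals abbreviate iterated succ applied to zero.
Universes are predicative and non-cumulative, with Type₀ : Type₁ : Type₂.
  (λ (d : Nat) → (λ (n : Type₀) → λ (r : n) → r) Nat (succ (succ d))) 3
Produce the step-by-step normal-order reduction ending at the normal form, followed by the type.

reduction (normal order):
  (λ (d : Nat) → (λ (n : Type₀) → λ (r : n) → r) Nat (succ (succ d))) 3
  ~> (λ (d : Type₀) → λ (n : d) → n) Nat 5
  ~> (λ (d : Nat) → d) 5
  ~> 5
inferred type:
  Nat


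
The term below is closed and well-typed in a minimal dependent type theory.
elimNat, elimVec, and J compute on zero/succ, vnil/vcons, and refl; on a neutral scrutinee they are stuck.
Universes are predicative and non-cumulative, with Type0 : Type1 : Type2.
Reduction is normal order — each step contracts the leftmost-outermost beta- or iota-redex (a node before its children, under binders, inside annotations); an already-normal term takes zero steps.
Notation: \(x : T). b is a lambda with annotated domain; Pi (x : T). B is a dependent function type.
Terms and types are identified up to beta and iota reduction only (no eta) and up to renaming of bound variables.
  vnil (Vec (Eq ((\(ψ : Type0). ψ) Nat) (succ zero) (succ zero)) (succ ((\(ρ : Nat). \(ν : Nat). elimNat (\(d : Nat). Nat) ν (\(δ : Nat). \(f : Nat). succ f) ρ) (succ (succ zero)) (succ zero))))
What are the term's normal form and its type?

resulting normal form:
  vnil (Vec (Eq Nat (succ zero) (succ zero)) (succ (succ (succ (succ zero)))))
type:
  Vec (Vec (Eq Nat (succ zero) (succ zero)) (succ (succ (succ (succ zero))))) zero


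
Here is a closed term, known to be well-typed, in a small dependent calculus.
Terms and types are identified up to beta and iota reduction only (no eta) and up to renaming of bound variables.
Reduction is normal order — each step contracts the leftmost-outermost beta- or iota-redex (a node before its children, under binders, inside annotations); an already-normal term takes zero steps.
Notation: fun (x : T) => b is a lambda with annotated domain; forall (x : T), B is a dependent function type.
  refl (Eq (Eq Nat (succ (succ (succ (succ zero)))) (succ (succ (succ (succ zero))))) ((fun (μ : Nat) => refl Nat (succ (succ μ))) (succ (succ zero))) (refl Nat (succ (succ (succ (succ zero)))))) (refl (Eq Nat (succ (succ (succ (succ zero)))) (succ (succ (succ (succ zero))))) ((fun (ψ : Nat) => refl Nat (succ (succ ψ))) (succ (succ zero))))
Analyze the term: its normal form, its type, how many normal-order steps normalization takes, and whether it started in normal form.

normal form:
  refl (Eq (Eq Nat (succ (succ (succ (succ zero)))) (succ (succ (succ (succ zero))))) (refl Nat (succ (succ (succ (succ zero))))) (refl Nat (succ (succ (succ (succ zero)))))) (refl (Eq Nat (succ (succ (succ (succ zero)))) (succ (succ (succ (succ zero))))) (refl Nat (succ (succ (succ (succ zero))))))
inferred type:
  Eq (Eq (Eq Nat (succ (succ (succ (succ zero)))) (succ (succ (succ (succ zero))))) (refl Nat (succ (succ (succ (succ zero))))) (refl Nat (succ (succ (succ (succ zero)))))) (refl (Eq Nat (succ (succ (succ (succ zero)))) (succ (succ (succ (succ zero))))) (refl Nat (succ (succ (succ (succ zero)))))) (refl (Eq Nat (succ (succ (succ (succ zero)))) (succ (succ (succ (succ zero))))) (refl Nat (succ (succ (succ (succ zero))))))
steps to reach normal form (normal order): 2
term was already normal: no
first redex: a beta-redex


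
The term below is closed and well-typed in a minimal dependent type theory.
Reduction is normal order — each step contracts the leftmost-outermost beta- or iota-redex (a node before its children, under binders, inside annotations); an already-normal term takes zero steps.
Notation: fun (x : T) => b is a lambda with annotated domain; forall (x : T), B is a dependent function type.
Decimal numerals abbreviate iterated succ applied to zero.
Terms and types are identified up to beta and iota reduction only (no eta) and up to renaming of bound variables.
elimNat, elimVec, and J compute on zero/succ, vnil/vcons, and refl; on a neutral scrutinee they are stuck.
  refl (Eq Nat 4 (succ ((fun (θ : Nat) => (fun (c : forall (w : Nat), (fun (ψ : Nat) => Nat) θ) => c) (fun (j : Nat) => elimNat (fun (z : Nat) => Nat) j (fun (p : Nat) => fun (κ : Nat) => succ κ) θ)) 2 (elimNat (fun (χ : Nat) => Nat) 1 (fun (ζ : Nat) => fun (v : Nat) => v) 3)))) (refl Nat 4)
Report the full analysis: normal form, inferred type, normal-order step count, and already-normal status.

normal form:
  refl (Eq Nat 4 4) (refl Nat 4)
type:
  Eq (Eq Nat 4 4) (refl Nat 4) (refl Nat 4)
steps to reach normal form (normal order): 20
already normal: no
first redex: a beta-redex


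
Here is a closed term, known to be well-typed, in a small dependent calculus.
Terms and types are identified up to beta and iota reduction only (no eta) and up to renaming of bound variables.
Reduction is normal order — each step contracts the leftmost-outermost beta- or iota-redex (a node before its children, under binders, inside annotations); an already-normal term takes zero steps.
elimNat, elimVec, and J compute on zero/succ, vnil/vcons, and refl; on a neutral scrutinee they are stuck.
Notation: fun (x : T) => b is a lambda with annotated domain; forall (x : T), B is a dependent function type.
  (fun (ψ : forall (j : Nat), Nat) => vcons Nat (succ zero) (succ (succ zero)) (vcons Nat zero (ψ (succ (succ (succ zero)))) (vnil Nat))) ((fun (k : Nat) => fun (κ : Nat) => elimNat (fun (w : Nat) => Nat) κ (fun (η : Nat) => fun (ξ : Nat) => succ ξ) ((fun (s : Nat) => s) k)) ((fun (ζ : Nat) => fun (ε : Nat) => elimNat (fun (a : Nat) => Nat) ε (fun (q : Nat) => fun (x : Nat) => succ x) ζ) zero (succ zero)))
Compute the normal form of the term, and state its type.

normal form:
  vcons Nat (succ zero) (succ (succ zero)) (vcons Nat zero (succ (succ (succ (succ zero)))) (vnil Nat))
the term's type:
  Vec Nat (succ (succ zero))
observation: normalization takes exactly 11 steps under the normal-order strategy.


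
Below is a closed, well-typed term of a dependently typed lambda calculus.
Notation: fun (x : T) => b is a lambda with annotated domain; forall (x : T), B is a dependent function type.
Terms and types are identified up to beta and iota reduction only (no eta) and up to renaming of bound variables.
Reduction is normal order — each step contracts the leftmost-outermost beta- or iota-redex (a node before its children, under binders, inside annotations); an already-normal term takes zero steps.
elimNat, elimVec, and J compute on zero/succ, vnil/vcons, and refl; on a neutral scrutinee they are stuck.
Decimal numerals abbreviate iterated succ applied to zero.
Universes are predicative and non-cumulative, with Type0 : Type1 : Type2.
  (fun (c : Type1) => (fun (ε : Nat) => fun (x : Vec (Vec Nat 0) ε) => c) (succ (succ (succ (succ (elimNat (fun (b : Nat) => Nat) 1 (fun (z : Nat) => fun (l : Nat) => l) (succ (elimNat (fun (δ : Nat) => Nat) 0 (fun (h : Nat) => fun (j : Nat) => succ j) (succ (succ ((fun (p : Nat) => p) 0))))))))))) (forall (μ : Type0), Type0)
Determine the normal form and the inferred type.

resulting normal form:
  fun (c : Vec (Vec Nat 0) 5) => forall (ε : Type0), Type0
inferred type:
  forall (c : Vec (Vec Nat 0) 5), Type1
observation: the term reaches its normal form after 20 normal-order steps.


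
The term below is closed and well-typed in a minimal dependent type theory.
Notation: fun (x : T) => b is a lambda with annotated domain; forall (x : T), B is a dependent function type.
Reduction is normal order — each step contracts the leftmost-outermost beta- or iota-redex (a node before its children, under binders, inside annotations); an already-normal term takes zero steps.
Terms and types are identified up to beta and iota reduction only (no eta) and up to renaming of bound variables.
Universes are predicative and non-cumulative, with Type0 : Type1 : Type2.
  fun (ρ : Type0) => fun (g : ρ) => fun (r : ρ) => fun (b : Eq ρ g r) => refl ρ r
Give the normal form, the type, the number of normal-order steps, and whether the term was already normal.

reduced normal form:
  fun (ρ : Type0) => fun (g : ρ) => fun (r : ρ) => fun (b : Eq ρ g r) => refl ρ r
type:
  forall (ρ : Type0), forall (g : ρ), forall (r : ρ), forall (b : Eq ρ g r), Eq ρ r r
steps to reach normal form (normal order): 0
started in normal form: yes


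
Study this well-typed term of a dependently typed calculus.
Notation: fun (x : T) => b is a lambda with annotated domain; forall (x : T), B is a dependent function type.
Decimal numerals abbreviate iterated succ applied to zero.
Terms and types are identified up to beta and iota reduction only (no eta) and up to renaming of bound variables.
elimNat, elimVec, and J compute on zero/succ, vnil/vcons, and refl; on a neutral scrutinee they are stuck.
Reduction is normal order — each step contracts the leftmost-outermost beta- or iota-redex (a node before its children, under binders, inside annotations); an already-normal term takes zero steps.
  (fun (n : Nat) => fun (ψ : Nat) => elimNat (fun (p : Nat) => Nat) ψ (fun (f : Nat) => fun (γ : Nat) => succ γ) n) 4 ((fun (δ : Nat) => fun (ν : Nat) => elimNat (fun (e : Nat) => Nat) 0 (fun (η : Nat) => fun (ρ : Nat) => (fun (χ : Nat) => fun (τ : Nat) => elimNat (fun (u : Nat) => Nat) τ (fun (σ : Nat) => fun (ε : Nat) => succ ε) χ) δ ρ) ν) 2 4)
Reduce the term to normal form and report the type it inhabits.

resulting normal form:
  12
the term's type:
  Nat


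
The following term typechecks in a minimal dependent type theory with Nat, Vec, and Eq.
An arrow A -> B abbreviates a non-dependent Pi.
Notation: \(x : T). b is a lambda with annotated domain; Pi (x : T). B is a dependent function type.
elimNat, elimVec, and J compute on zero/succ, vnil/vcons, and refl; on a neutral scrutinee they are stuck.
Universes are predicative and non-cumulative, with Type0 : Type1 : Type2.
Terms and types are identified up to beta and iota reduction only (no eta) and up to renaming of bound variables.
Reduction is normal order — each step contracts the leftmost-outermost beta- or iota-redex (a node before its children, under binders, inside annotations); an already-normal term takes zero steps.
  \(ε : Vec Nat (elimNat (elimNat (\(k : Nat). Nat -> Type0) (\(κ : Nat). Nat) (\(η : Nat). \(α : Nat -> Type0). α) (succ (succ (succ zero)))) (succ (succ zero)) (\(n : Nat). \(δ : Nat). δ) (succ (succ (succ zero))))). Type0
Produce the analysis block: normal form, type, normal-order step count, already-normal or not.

normal form:
  \(ε : Vec Nat (succ (succ zero))). Type0
type:
  Vec Nat (succ (succ zero)) -> Type1
steps to reach normal form (normal order): 10
started in normal form: no
first contracted redex: an elimNat iota-redex
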